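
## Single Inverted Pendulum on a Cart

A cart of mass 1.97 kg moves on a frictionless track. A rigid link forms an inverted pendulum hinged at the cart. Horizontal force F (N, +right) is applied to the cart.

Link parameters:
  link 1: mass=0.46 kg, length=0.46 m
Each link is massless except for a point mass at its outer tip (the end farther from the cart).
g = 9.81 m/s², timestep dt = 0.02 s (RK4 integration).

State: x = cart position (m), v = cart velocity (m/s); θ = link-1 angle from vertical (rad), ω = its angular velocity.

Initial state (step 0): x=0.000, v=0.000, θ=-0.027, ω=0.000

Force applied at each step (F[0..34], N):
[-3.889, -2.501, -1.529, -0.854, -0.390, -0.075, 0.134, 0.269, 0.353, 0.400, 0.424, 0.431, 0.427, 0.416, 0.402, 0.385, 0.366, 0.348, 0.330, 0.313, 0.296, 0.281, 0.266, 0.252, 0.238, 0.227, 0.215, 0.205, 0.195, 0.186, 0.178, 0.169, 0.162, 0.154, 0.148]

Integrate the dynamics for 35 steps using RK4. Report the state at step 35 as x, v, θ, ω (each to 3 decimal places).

apply F[0]=-3.889 → step 1: x=-0.000, v=-0.038, θ=-0.026, ω=0.072
apply F[1]=-2.501 → step 2: x=-0.001, v=-0.062, θ=-0.024, ω=0.114
apply F[2]=-1.529 → step 3: x=-0.003, v=-0.077, θ=-0.022, ω=0.135
apply F[3]=-0.854 → step 4: x=-0.004, v=-0.085, θ=-0.019, ω=0.143
apply F[4]=-0.390 → step 5: x=-0.006, v=-0.088, θ=-0.016, ω=0.142
apply F[5]=-0.075 → step 6: x=-0.008, v=-0.088, θ=-0.014, ω=0.136
apply F[6]=+0.134 → step 7: x=-0.010, v=-0.086, θ=-0.011, ω=0.127
apply F[7]=+0.269 → step 8: x=-0.011, v=-0.083, θ=-0.008, ω=0.116
apply F[8]=+0.353 → step 9: x=-0.013, v=-0.079, θ=-0.006, ω=0.104
apply F[9]=+0.400 → step 10: x=-0.014, v=-0.075, θ=-0.004, ω=0.092
apply F[10]=+0.424 → step 11: x=-0.016, v=-0.070, θ=-0.003, ω=0.081
apply F[11]=+0.431 → step 12: x=-0.017, v=-0.066, θ=-0.001, ω=0.071
apply F[12]=+0.427 → step 13: x=-0.019, v=-0.061, θ=0.000, ω=0.061
apply F[13]=+0.416 → step 14: x=-0.020, v=-0.057, θ=0.001, ω=0.052
apply F[14]=+0.402 → step 15: x=-0.021, v=-0.053, θ=0.002, ω=0.045
apply F[15]=+0.385 → step 16: x=-0.022, v=-0.049, θ=0.003, ω=0.037
apply F[16]=+0.366 → step 17: x=-0.023, v=-0.046, θ=0.004, ω=0.031
apply F[17]=+0.348 → step 18: x=-0.024, v=-0.042, θ=0.004, ω=0.026
apply F[18]=+0.330 → step 19: x=-0.024, v=-0.039, θ=0.005, ω=0.021
apply F[19]=+0.313 → step 20: x=-0.025, v=-0.036, θ=0.005, ω=0.017
apply F[20]=+0.296 → step 21: x=-0.026, v=-0.034, θ=0.006, ω=0.013
apply F[21]=+0.281 → step 22: x=-0.027, v=-0.031, θ=0.006, ω=0.010
apply F[22]=+0.266 → step 23: x=-0.027, v=-0.029, θ=0.006, ω=0.007
apply F[23]=+0.252 → step 24: x=-0.028, v=-0.026, θ=0.006, ω=0.005
apply F[24]=+0.238 → step 25: x=-0.028, v=-0.024, θ=0.006, ω=0.003
apply F[25]=+0.227 → step 26: x=-0.029, v=-0.022, θ=0.006, ω=0.001
apply F[26]=+0.215 → step 27: x=-0.029, v=-0.020, θ=0.006, ω=-0.001
apply F[27]=+0.205 → step 28: x=-0.030, v=-0.018, θ=0.006, ω=-0.002
apply F[28]=+0.195 → step 29: x=-0.030, v=-0.017, θ=0.006, ω=-0.003
apply F[29]=+0.186 → step 30: x=-0.030, v=-0.015, θ=0.006, ω=-0.004
apply F[30]=+0.178 → step 31: x=-0.030, v=-0.014, θ=0.006, ω=-0.005
apply F[31]=+0.169 → step 32: x=-0.031, v=-0.012, θ=0.006, ω=-0.005
apply F[32]=+0.162 → step 33: x=-0.031, v=-0.011, θ=0.006, ω=-0.006
apply F[33]=+0.154 → step 34: x=-0.031, v=-0.009, θ=0.006, ω=-0.006
apply F[34]=+0.148 → step 35: x=-0.031, v=-0.008, θ=0.005, ω=-0.007

Answer: x=-0.031, v=-0.008, θ=0.005, ω=-0.007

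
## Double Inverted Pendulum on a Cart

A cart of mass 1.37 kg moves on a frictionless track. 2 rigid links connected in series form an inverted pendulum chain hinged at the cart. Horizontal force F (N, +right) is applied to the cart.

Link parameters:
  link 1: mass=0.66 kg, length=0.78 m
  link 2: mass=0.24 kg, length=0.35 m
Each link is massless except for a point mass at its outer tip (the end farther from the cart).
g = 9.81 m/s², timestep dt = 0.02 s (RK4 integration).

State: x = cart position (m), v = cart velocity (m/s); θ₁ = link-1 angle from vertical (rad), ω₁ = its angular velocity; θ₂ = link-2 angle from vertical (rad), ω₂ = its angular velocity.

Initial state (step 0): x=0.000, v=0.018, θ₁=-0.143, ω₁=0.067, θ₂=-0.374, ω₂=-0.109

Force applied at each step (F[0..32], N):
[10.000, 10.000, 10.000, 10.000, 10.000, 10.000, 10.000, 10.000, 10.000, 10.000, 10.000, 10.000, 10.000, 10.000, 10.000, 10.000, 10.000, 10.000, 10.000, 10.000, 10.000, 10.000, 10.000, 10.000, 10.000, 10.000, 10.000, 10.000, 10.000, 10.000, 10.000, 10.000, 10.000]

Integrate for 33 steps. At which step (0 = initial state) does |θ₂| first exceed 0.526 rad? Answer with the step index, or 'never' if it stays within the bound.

Answer: 10

Derivation:
apply F[0]=+10.000 → step 1: x=0.002, v=0.180, θ₁=-0.144, ω₁=-0.157, θ₂=-0.378, ω₂=-0.260
apply F[1]=+10.000 → step 2: x=0.007, v=0.342, θ₁=-0.149, ω₁=-0.381, θ₂=-0.384, ω₂=-0.410
apply F[2]=+10.000 → step 3: x=0.016, v=0.504, θ₁=-0.159, ω₁=-0.608, θ₂=-0.394, ω₂=-0.556
apply F[3]=+10.000 → step 4: x=0.027, v=0.667, θ₁=-0.174, ω₁=-0.840, θ₂=-0.407, ω₂=-0.696
apply F[4]=+10.000 → step 5: x=0.042, v=0.830, θ₁=-0.193, ω₁=-1.076, θ₂=-0.422, ω₂=-0.826
apply F[5]=+10.000 → step 6: x=0.061, v=0.994, θ₁=-0.217, ω₁=-1.320, θ₂=-0.440, ω₂=-0.942
apply F[6]=+10.000 → step 7: x=0.082, v=1.157, θ₁=-0.246, ω₁=-1.570, θ₂=-0.459, ω₂=-1.041
apply F[7]=+10.000 → step 8: x=0.107, v=1.320, θ₁=-0.280, ω₁=-1.828, θ₂=-0.481, ω₂=-1.120
apply F[8]=+10.000 → step 9: x=0.135, v=1.481, θ₁=-0.319, ω₁=-2.093, θ₂=-0.504, ω₂=-1.178
apply F[9]=+10.000 → step 10: x=0.166, v=1.638, θ₁=-0.363, ω₁=-2.364, θ₂=-0.528, ω₂=-1.213
apply F[10]=+10.000 → step 11: x=0.200, v=1.790, θ₁=-0.413, ω₁=-2.638, θ₂=-0.552, ω₂=-1.227
apply F[11]=+10.000 → step 12: x=0.238, v=1.934, θ₁=-0.469, ω₁=-2.913, θ₂=-0.577, ω₂=-1.224
apply F[12]=+10.000 → step 13: x=0.278, v=2.067, θ₁=-0.530, ω₁=-3.185, θ₂=-0.601, ω₂=-1.211
apply F[13]=+10.000 → step 14: x=0.320, v=2.187, θ₁=-0.596, ω₁=-3.452, θ₂=-0.625, ω₂=-1.197
apply F[14]=+10.000 → step 15: x=0.365, v=2.292, θ₁=-0.668, ω₁=-3.709, θ₂=-0.649, ω₂=-1.195
apply F[15]=+10.000 → step 16: x=0.412, v=2.379, θ₁=-0.745, ω₁=-3.954, θ₂=-0.673, ω₂=-1.219
apply F[16]=+10.000 → step 17: x=0.460, v=2.446, θ₁=-0.826, ω₁=-4.184, θ₂=-0.698, ω₂=-1.285
apply F[17]=+10.000 → step 18: x=0.509, v=2.493, θ₁=-0.912, ω₁=-4.400, θ₂=-0.725, ω₂=-1.406
apply F[18]=+10.000 → step 19: x=0.560, v=2.518, θ₁=-1.002, ω₁=-4.602, θ₂=-0.755, ω₂=-1.595
apply F[19]=+10.000 → step 20: x=0.610, v=2.523, θ₁=-1.096, ω₁=-4.790, θ₂=-0.789, ω₂=-1.860
apply F[20]=+10.000 → step 21: x=0.660, v=2.506, θ₁=-1.193, ω₁=-4.968, θ₂=-0.830, ω₂=-2.208
apply F[21]=+10.000 → step 22: x=0.710, v=2.469, θ₁=-1.294, ω₁=-5.137, θ₂=-0.878, ω₂=-2.645
apply F[22]=+10.000 → step 23: x=0.759, v=2.411, θ₁=-1.399, ω₁=-5.300, θ₂=-0.936, ω₂=-3.174
apply F[23]=+10.000 → step 24: x=0.806, v=2.333, θ₁=-1.506, ω₁=-5.459, θ₂=-1.006, ω₂=-3.795
apply F[24]=+10.000 → step 25: x=0.852, v=2.234, θ₁=-1.617, ω₁=-5.614, θ₂=-1.089, ω₂=-4.511
apply F[25]=+10.000 → step 26: x=0.896, v=2.115, θ₁=-1.731, ω₁=-5.768, θ₂=-1.187, ω₂=-5.322
apply F[26]=+10.000 → step 27: x=0.937, v=1.974, θ₁=-1.848, ω₁=-5.918, θ₂=-1.302, ω₂=-6.227
apply F[27]=+10.000 → step 28: x=0.975, v=1.812, θ₁=-1.968, ω₁=-6.067, θ₂=-1.437, ω₂=-7.222
apply F[28]=+10.000 → step 29: x=1.009, v=1.629, θ₁=-2.090, ω₁=-6.213, θ₂=-1.592, ω₂=-8.297
apply F[29]=+10.000 → step 30: x=1.040, v=1.426, θ₁=-2.216, ω₁=-6.360, θ₂=-1.769, ω₂=-9.430
apply F[30]=+10.000 → step 31: x=1.066, v=1.206, θ₁=-2.345, ω₁=-6.513, θ₂=-1.969, ω₂=-10.578
apply F[31]=+10.000 → step 32: x=1.088, v=0.977, θ₁=-2.477, ω₁=-6.680, θ₂=-2.192, ω₂=-11.663
apply F[32]=+10.000 → step 33: x=1.105, v=0.755, θ₁=-2.612, ω₁=-6.872, θ₂=-2.434, ω₂=-12.557
|θ₂| = 0.528 > 0.526 first at step 10.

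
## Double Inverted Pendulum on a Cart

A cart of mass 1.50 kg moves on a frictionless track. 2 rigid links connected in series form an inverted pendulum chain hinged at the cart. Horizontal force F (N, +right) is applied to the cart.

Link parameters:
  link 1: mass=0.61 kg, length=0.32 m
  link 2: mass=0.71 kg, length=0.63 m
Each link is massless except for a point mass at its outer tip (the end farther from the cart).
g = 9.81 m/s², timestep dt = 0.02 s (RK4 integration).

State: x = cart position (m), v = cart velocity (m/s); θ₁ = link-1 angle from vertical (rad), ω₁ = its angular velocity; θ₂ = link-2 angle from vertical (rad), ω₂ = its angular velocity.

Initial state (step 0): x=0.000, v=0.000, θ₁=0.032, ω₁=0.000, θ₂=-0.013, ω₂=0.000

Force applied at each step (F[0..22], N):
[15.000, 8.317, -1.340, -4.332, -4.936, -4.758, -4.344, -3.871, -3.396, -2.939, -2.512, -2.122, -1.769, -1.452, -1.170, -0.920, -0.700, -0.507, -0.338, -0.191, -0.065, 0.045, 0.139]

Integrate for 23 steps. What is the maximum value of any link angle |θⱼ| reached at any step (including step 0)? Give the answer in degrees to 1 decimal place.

Answer: 2.5°

Derivation:
apply F[0]=+15.000 → step 1: x=0.002, v=0.195, θ₁=0.026, ω₁=-0.558, θ₂=-0.013, ω₂=-0.030
apply F[1]=+8.317 → step 2: x=0.007, v=0.302, θ₁=0.012, ω₁=-0.858, θ₂=-0.014, ω₂=-0.052
apply F[2]=-1.340 → step 3: x=0.013, v=0.284, θ₁=-0.004, ω₁=-0.784, θ₂=-0.015, ω₂=-0.065
apply F[3]=-4.332 → step 4: x=0.018, v=0.228, θ₁=-0.018, ω₁=-0.614, θ₂=-0.017, ω₂=-0.068
apply F[4]=-4.936 → step 5: x=0.022, v=0.166, θ₁=-0.028, ω₁=-0.439, θ₂=-0.018, ω₂=-0.064
apply F[5]=-4.758 → step 6: x=0.025, v=0.108, θ₁=-0.036, ω₁=-0.289, θ₂=-0.019, ω₂=-0.054
apply F[6]=-4.344 → step 7: x=0.026, v=0.057, θ₁=-0.040, ω₁=-0.165, θ₂=-0.020, ω₂=-0.042
apply F[7]=-3.871 → step 8: x=0.027, v=0.013, θ₁=-0.043, ω₁=-0.067, θ₂=-0.021, ω₂=-0.027
apply F[8]=-3.396 → step 9: x=0.027, v=-0.025, θ₁=-0.043, ω₁=0.009, θ₂=-0.021, ω₂=-0.012
apply F[9]=-2.939 → step 10: x=0.026, v=-0.057, θ₁=-0.042, ω₁=0.066, θ₂=-0.021, ω₂=0.002
apply F[10]=-2.512 → step 11: x=0.025, v=-0.083, θ₁=-0.041, ω₁=0.108, θ₂=-0.021, ω₂=0.016
apply F[11]=-2.122 → step 12: x=0.023, v=-0.105, θ₁=-0.038, ω₁=0.137, θ₂=-0.021, ω₂=0.028
apply F[12]=-1.769 → step 13: x=0.020, v=-0.122, θ₁=-0.035, ω₁=0.157, θ₂=-0.020, ω₂=0.040
apply F[13]=-1.452 → step 14: x=0.018, v=-0.136, θ₁=-0.032, ω₁=0.168, θ₂=-0.019, ω₂=0.049
apply F[14]=-1.170 → step 15: x=0.015, v=-0.146, θ₁=-0.029, ω₁=0.174, θ₂=-0.018, ω₂=0.057
apply F[15]=-0.920 → step 16: x=0.012, v=-0.153, θ₁=-0.025, ω₁=0.174, θ₂=-0.017, ω₂=0.063
apply F[16]=-0.700 → step 17: x=0.009, v=-0.159, θ₁=-0.022, ω₁=0.171, θ₂=-0.016, ω₂=0.068
apply F[17]=-0.507 → step 18: x=0.006, v=-0.162, θ₁=-0.018, ω₁=0.166, θ₂=-0.014, ω₂=0.072
apply F[18]=-0.338 → step 19: x=0.002, v=-0.164, θ₁=-0.015, ω₁=0.158, θ₂=-0.013, ω₂=0.074
apply F[19]=-0.191 → step 20: x=-0.001, v=-0.164, θ₁=-0.012, ω₁=0.149, θ₂=-0.011, ω₂=0.075
apply F[20]=-0.065 → step 21: x=-0.004, v=-0.163, θ₁=-0.009, ω₁=0.139, θ₂=-0.010, ω₂=0.075
apply F[21]=+0.045 → step 22: x=-0.007, v=-0.161, θ₁=-0.007, ω₁=0.129, θ₂=-0.008, ω₂=0.075
apply F[22]=+0.139 → step 23: x=-0.011, v=-0.158, θ₁=-0.004, ω₁=0.119, θ₂=-0.007, ω₂=0.073
Max |angle| over trajectory = 0.043 rad = 2.5°.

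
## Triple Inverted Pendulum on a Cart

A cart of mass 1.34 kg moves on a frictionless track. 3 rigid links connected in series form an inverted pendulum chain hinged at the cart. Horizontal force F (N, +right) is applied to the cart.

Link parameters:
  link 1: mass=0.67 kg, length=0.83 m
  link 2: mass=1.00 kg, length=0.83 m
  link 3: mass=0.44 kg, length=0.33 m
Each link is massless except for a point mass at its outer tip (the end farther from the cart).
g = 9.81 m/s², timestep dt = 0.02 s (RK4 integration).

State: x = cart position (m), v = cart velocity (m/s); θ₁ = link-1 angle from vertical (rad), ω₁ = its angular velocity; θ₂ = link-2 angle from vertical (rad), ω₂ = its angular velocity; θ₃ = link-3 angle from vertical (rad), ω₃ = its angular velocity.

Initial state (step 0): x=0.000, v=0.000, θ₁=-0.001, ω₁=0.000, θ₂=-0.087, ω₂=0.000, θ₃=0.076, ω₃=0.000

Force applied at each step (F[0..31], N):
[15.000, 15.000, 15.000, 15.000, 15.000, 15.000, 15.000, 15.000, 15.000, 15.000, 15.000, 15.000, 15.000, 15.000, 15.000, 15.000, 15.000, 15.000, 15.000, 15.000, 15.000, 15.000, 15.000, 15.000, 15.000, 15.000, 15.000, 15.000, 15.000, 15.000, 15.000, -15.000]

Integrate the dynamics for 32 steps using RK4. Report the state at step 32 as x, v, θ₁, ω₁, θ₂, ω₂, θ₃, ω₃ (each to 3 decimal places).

Answer: x=1.691, v=2.901, θ₁=-1.953, ω₁=-2.787, θ₂=-1.313, ω₂=-6.136, θ₃=-0.594, ω₃=-7.946

Derivation:
apply F[0]=+15.000 → step 1: x=0.002, v=0.224, θ₁=-0.003, ω₁=-0.229, θ₂=-0.088, ω₂=-0.078, θ₃=0.077, ω₃=0.135
apply F[1]=+15.000 → step 2: x=0.009, v=0.450, θ₁=-0.010, ω₁=-0.463, θ₂=-0.090, ω₂=-0.153, θ₃=0.081, ω₃=0.271
apply F[2]=+15.000 → step 3: x=0.020, v=0.679, θ₁=-0.022, ω₁=-0.706, θ₂=-0.094, ω₂=-0.222, θ₃=0.088, ω₃=0.409
apply F[3]=+15.000 → step 4: x=0.036, v=0.910, θ₁=-0.039, ω₁=-0.962, θ₂=-0.099, ω₂=-0.283, θ₃=0.098, ω₃=0.550
apply F[4]=+15.000 → step 5: x=0.057, v=1.147, θ₁=-0.060, ω₁=-1.237, θ₂=-0.105, ω₂=-0.331, θ₃=0.110, ω₃=0.691
apply F[5]=+15.000 → step 6: x=0.082, v=1.387, θ₁=-0.088, ω₁=-1.530, θ₂=-0.112, ω₂=-0.366, θ₃=0.125, ω₃=0.827
apply F[6]=+15.000 → step 7: x=0.112, v=1.630, θ₁=-0.122, ω₁=-1.842, θ₂=-0.120, ω₂=-0.386, θ₃=0.143, ω₃=0.951
apply F[7]=+15.000 → step 8: x=0.147, v=1.873, θ₁=-0.162, ω₁=-2.169, θ₂=-0.127, ω₂=-0.391, θ₃=0.163, ω₃=1.053
apply F[8]=+15.000 → step 9: x=0.187, v=2.112, θ₁=-0.209, ω₁=-2.503, θ₂=-0.135, ω₂=-0.388, θ₃=0.185, ω₃=1.120
apply F[9]=+15.000 → step 10: x=0.232, v=2.341, θ₁=-0.262, ω₁=-2.829, θ₂=-0.143, ω₂=-0.384, θ₃=0.208, ω₃=1.139
apply F[10]=+15.000 → step 11: x=0.281, v=2.555, θ₁=-0.322, ω₁=-3.134, θ₂=-0.151, ω₂=-0.391, θ₃=0.230, ω₃=1.102
apply F[11]=+15.000 → step 12: x=0.334, v=2.748, θ₁=-0.387, ω₁=-3.405, θ₂=-0.159, ω₂=-0.423, θ₃=0.251, ω₃=1.008
apply F[12]=+15.000 → step 13: x=0.390, v=2.917, θ₁=-0.458, ω₁=-3.635, θ₂=-0.168, ω₂=-0.488, θ₃=0.270, ω₃=0.863
apply F[13]=+15.000 → step 14: x=0.450, v=3.063, θ₁=-0.532, ω₁=-3.822, θ₂=-0.179, ω₂=-0.592, θ₃=0.286, ω₃=0.677
apply F[14]=+15.000 → step 15: x=0.513, v=3.188, θ₁=-0.610, ω₁=-3.970, θ₂=-0.192, ω₂=-0.735, θ₃=0.297, ω₃=0.461
apply F[15]=+15.000 → step 16: x=0.578, v=3.292, θ₁=-0.691, ω₁=-4.086, θ₂=-0.208, ω₂=-0.917, θ₃=0.304, ω₃=0.224
apply F[16]=+15.000 → step 17: x=0.644, v=3.379, θ₁=-0.773, ω₁=-4.175, θ₂=-0.229, ω₂=-1.134, θ₃=0.306, ω₃=-0.027
apply F[17]=+15.000 → step 18: x=0.713, v=3.449, θ₁=-0.858, ω₁=-4.242, θ₂=-0.254, ω₂=-1.382, θ₃=0.303, ω₃=-0.290
apply F[18]=+15.000 → step 19: x=0.782, v=3.506, θ₁=-0.943, ω₁=-4.291, θ₂=-0.284, ω₂=-1.658, θ₃=0.294, ω₃=-0.564
apply F[19]=+15.000 → step 20: x=0.853, v=3.549, θ₁=-1.029, ω₁=-4.321, θ₂=-0.320, ω₂=-1.959, θ₃=0.280, ω₃=-0.853
apply F[20]=+15.000 → step 21: x=0.924, v=3.579, θ₁=-1.116, ω₁=-4.335, θ₂=-0.363, ω₂=-2.281, θ₃=0.260, ω₃=-1.161
apply F[21]=+15.000 → step 22: x=0.996, v=3.598, θ₁=-1.202, ω₁=-4.329, θ₂=-0.412, ω₂=-2.623, θ₃=0.234, ω₃=-1.492
apply F[22]=+15.000 → step 23: x=1.068, v=3.606, θ₁=-1.289, ω₁=-4.302, θ₂=-0.468, ω₂=-2.981, θ₃=0.200, ω₃=-1.854
apply F[23]=+15.000 → step 24: x=1.140, v=3.603, θ₁=-1.374, ω₁=-4.250, θ₂=-0.531, ω₂=-3.352, θ₃=0.159, ω₃=-2.256
apply F[24]=+15.000 → step 25: x=1.212, v=3.591, θ₁=-1.459, ω₁=-4.169, θ₂=-0.602, ω₂=-3.734, θ₃=0.110, ω₃=-2.706
apply F[25]=+15.000 → step 26: x=1.284, v=3.568, θ₁=-1.541, ω₁=-4.056, θ₂=-0.680, ω₂=-4.124, θ₃=0.050, ω₃=-3.217
apply F[26]=+15.000 → step 27: x=1.355, v=3.536, θ₁=-1.621, ω₁=-3.904, θ₂=-0.767, ω₂=-4.518, θ₃=-0.020, ω₃=-3.799
apply F[27]=+15.000 → step 28: x=1.425, v=3.494, θ₁=-1.697, ω₁=-3.712, θ₂=-0.861, ω₂=-4.913, θ₃=-0.102, ω₃=-4.466
apply F[28]=+15.000 → step 29: x=1.494, v=3.440, θ₁=-1.769, ω₁=-3.475, θ₂=-0.963, ω₂=-5.304, θ₃=-0.199, ω₃=-5.231
apply F[29]=+15.000 → step 30: x=1.562, v=3.370, θ₁=-1.835, ω₁=-3.193, θ₂=-1.073, ω₂=-5.687, θ₃=-0.312, ω₃=-6.107
apply F[30]=+15.000 → step 31: x=1.629, v=3.279, θ₁=-1.896, ω₁=-2.870, θ₂=-1.191, ω₂=-6.057, θ₃=-0.444, ω₃=-7.110
apply F[31]=-15.000 → step 32: x=1.691, v=2.901, θ₁=-1.953, ω₁=-2.787, θ₂=-1.313, ω₂=-6.136, θ₃=-0.594, ω₃=-7.946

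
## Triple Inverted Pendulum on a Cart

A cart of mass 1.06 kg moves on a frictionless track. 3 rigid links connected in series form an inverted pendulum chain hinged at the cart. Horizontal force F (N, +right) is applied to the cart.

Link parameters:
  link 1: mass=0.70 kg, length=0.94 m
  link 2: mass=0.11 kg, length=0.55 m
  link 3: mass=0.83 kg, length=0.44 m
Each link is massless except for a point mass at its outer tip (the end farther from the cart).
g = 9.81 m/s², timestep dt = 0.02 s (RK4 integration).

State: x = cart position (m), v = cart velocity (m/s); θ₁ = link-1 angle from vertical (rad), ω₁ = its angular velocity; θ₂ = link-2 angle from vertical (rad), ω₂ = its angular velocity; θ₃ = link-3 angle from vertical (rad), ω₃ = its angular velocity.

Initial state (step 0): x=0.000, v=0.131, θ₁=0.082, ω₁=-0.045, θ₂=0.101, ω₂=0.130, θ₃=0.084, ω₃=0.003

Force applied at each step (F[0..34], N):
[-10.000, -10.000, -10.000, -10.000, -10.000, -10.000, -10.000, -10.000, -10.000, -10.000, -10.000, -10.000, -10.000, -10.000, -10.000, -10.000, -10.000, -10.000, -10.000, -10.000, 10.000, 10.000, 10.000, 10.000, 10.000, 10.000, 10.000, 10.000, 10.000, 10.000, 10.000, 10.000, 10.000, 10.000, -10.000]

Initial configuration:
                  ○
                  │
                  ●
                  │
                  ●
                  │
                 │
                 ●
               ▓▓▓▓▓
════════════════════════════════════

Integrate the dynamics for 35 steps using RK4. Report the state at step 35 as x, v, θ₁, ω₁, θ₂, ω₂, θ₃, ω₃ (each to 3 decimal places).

apply F[0]=-10.000 → step 1: x=0.001, v=-0.080, θ₁=0.083, ω₁=0.191, θ₂=0.104, ω₂=0.191, θ₃=0.083, ω₃=-0.061
apply F[1]=-10.000 → step 2: x=-0.003, v=-0.292, θ₁=0.090, ω₁=0.429, θ₂=0.109, ω₂=0.262, θ₃=0.081, ω₃=-0.141
apply F[2]=-10.000 → step 3: x=-0.011, v=-0.505, θ₁=0.101, ω₁=0.670, θ₂=0.115, ω₂=0.347, θ₃=0.078, ω₃=-0.244
apply F[3]=-10.000 → step 4: x=-0.023, v=-0.720, θ₁=0.116, ω₁=0.918, θ₂=0.123, ω₂=0.447, θ₃=0.071, ω₃=-0.376
apply F[4]=-10.000 → step 5: x=-0.040, v=-0.937, θ₁=0.137, ω₁=1.172, θ₂=0.133, ω₂=0.561, θ₃=0.062, ω₃=-0.537
apply F[5]=-10.000 → step 6: x=-0.061, v=-1.153, θ₁=0.163, ω₁=1.433, θ₂=0.145, ω₂=0.685, θ₃=0.050, ω₃=-0.722
apply F[6]=-10.000 → step 7: x=-0.086, v=-1.369, θ₁=0.195, ω₁=1.699, θ₂=0.160, ω₂=0.806, θ₃=0.033, ω₃=-0.911
apply F[7]=-10.000 → step 8: x=-0.116, v=-1.580, θ₁=0.231, ω₁=1.966, θ₂=0.177, ω₂=0.905, θ₃=0.014, ω₃=-1.074
apply F[8]=-10.000 → step 9: x=-0.149, v=-1.784, θ₁=0.273, ω₁=2.231, θ₂=0.196, ω₂=0.962, θ₃=-0.009, ω₃=-1.177
apply F[9]=-10.000 → step 10: x=-0.187, v=-1.979, θ₁=0.321, ω₁=2.491, θ₂=0.215, ω₂=0.962, θ₃=-0.033, ω₃=-1.191
apply F[10]=-10.000 → step 11: x=-0.228, v=-2.161, θ₁=0.373, ω₁=2.741, θ₂=0.234, ω₂=0.905, θ₃=-0.056, ω₃=-1.105
apply F[11]=-10.000 → step 12: x=-0.273, v=-2.329, θ₁=0.430, ω₁=2.980, θ₂=0.251, ω₂=0.800, θ₃=-0.076, ω₃=-0.920
apply F[12]=-10.000 → step 13: x=-0.321, v=-2.480, θ₁=0.492, ω₁=3.205, θ₂=0.266, ω₂=0.660, θ₃=-0.092, ω₃=-0.644
apply F[13]=-10.000 → step 14: x=-0.372, v=-2.613, θ₁=0.558, ω₁=3.413, θ₂=0.278, ω₂=0.502, θ₃=-0.102, ω₃=-0.289
apply F[14]=-10.000 → step 15: x=-0.426, v=-2.725, θ₁=0.628, ω₁=3.604, θ₂=0.286, ω₂=0.339, θ₃=-0.103, ω₃=0.136
apply F[15]=-10.000 → step 16: x=-0.481, v=-2.816, θ₁=0.702, ω₁=3.774, θ₂=0.291, ω₂=0.183, θ₃=-0.096, ω₃=0.618
apply F[16]=-10.000 → step 17: x=-0.538, v=-2.885, θ₁=0.779, ω₁=3.924, θ₂=0.293, ω₂=0.044, θ₃=-0.078, ω₃=1.147
apply F[17]=-10.000 → step 18: x=-0.597, v=-2.932, θ₁=0.859, ω₁=4.051, θ₂=0.293, ω₂=-0.069, θ₃=-0.050, ω₃=1.709
apply F[18]=-10.000 → step 19: x=-0.655, v=-2.956, θ₁=0.941, ω₁=4.154, θ₂=0.291, ω₂=-0.143, θ₃=-0.010, ω₃=2.284
apply F[19]=-10.000 → step 20: x=-0.715, v=-2.961, θ₁=1.025, ω₁=4.234, θ₂=0.288, ω₂=-0.157, θ₃=0.041, ω₃=2.841
apply F[20]=+10.000 → step 21: x=-0.771, v=-2.725, θ₁=1.110, ω₁=4.249, θ₂=0.284, ω₂=-0.210, θ₃=0.100, ω₃=3.031
apply F[21]=+10.000 → step 22: x=-0.824, v=-2.484, θ₁=1.195, ω₁=4.279, θ₂=0.280, ω₂=-0.215, θ₃=0.162, ω₃=3.182
apply F[22]=+10.000 → step 23: x=-0.871, v=-2.237, θ₁=1.281, ω₁=4.325, θ₂=0.276, ω₂=-0.152, θ₃=0.227, ω₃=3.272
apply F[23]=+10.000 → step 24: x=-0.913, v=-1.984, θ₁=1.368, ω₁=4.391, θ₂=0.274, ω₂=-0.006, θ₃=0.293, ω₃=3.289
apply F[24]=+10.000 → step 25: x=-0.950, v=-1.722, θ₁=1.457, ω₁=4.482, θ₂=0.276, ω₂=0.224, θ₃=0.358, ω₃=3.235
apply F[25]=+10.000 → step 26: x=-0.982, v=-1.451, θ₁=1.548, ω₁=4.603, θ₂=0.284, ω₂=0.531, θ₃=0.422, ω₃=3.127
apply F[26]=+10.000 → step 27: x=-1.008, v=-1.165, θ₁=1.641, ω₁=4.756, θ₂=0.298, ω₂=0.909, θ₃=0.483, ω₃=2.984
apply F[27]=+10.000 → step 28: x=-1.028, v=-0.862, θ₁=1.738, ω₁=4.942, θ₂=0.320, ω₂=1.359, θ₃=0.541, ω₃=2.819
apply F[28]=+10.000 → step 29: x=-1.042, v=-0.537, θ₁=1.839, ω₁=5.164, θ₂=0.353, ω₂=1.888, θ₃=0.596, ω₃=2.640
apply F[29]=+10.000 → step 30: x=-1.050, v=-0.187, θ₁=1.945, ω₁=5.421, θ₂=0.397, ω₂=2.514, θ₃=0.647, ω₃=2.443
apply F[30]=+10.000 → step 31: x=-1.050, v=0.193, θ₁=2.056, ω₁=5.712, θ₂=0.454, ω₂=3.264, θ₃=0.693, ω₃=2.222
apply F[31]=+10.000 → step 32: x=-1.042, v=0.604, θ₁=2.174, ω₁=6.031, θ₂=0.528, ω₂=4.171, θ₃=0.735, ω₃=1.962
apply F[32]=+10.000 → step 33: x=-1.025, v=1.044, θ₁=2.298, ω₁=6.360, θ₂=0.622, ω₂=5.268, θ₃=0.771, ω₃=1.661
apply F[33]=+10.000 → step 34: x=-1.000, v=1.507, θ₁=2.428, ω₁=6.661, θ₂=0.740, ω₂=6.536, θ₃=0.802, ω₃=1.383
apply F[34]=-10.000 → step 35: x=-0.968, v=1.661, θ₁=2.561, ω₁=6.609, θ₂=0.887, ω₂=8.092, θ₃=0.829, ω₃=1.386

Answer: x=-0.968, v=1.661, θ₁=2.561, ω₁=6.609, θ₂=0.887, ω₂=8.092, θ₃=0.829, ω₃=1.386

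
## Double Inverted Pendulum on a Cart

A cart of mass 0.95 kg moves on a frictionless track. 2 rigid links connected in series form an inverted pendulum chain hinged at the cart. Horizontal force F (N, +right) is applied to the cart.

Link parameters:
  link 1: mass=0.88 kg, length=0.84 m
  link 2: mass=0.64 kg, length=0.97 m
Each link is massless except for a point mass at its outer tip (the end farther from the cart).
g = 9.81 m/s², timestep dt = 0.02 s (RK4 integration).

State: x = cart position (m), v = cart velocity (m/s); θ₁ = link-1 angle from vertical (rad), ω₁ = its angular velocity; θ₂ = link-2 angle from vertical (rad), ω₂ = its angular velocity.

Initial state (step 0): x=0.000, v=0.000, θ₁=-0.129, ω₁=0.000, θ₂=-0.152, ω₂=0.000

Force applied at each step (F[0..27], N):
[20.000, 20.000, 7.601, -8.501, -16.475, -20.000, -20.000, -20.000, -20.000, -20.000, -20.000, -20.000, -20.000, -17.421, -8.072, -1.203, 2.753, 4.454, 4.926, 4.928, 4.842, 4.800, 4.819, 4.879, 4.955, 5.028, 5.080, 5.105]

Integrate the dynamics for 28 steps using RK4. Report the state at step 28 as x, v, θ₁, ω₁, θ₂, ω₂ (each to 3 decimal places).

Answer: x=-0.548, v=-1.136, θ₁=0.091, ω₁=0.351, θ₂=0.022, ω₂=0.339

Derivation:
apply F[0]=+20.000 → step 1: x=0.004, v=0.449, θ₁=-0.135, ω₁=-0.558, θ₂=-0.152, ω₂=-0.005
apply F[1]=+20.000 → step 2: x=0.018, v=0.897, θ₁=-0.151, ω₁=-1.118, θ₂=-0.152, ω₂=-0.007
apply F[2]=+7.601 → step 3: x=0.038, v=1.092, θ₁=-0.176, ω₁=-1.386, θ₂=-0.152, ω₂=-0.005
apply F[3]=-8.501 → step 4: x=0.058, v=0.969, θ₁=-0.203, ω₁=-1.293, θ₂=-0.152, ω₂=0.008
apply F[4]=-16.475 → step 5: x=0.075, v=0.699, θ₁=-0.226, ω₁=-1.041, θ₂=-0.152, ω₂=0.033
apply F[5]=-20.000 → step 6: x=0.086, v=0.373, θ₁=-0.244, ω₁=-0.736, θ₂=-0.151, ω₂=0.071
apply F[6]=-20.000 → step 7: x=0.090, v=0.055, θ₁=-0.256, ω₁=-0.450, θ₂=-0.149, ω₂=0.118
apply F[7]=-20.000 → step 8: x=0.088, v=-0.257, θ₁=-0.262, ω₁=-0.177, θ₂=-0.146, ω₂=0.170
apply F[8]=-20.000 → step 9: x=0.080, v=-0.567, θ₁=-0.263, ω₁=0.092, θ₂=-0.142, ω₂=0.227
apply F[9]=-20.000 → step 10: x=0.065, v=-0.878, θ₁=-0.259, ω₁=0.362, θ₂=-0.137, ω₂=0.284
apply F[10]=-20.000 → step 11: x=0.045, v=-1.194, θ₁=-0.249, ω₁=0.640, θ₂=-0.131, ω₂=0.340
apply F[11]=-20.000 → step 12: x=0.018, v=-1.518, θ₁=-0.233, ω₁=0.934, θ₂=-0.123, ω₂=0.391
apply F[12]=-20.000 → step 13: x=-0.016, v=-1.854, θ₁=-0.211, ω₁=1.251, θ₂=-0.115, ω₂=0.436
apply F[13]=-17.421 → step 14: x=-0.056, v=-2.153, θ₁=-0.183, ω₁=1.539, θ₂=-0.106, ω₂=0.469
apply F[14]=-8.072 → step 15: x=-0.100, v=-2.277, θ₁=-0.151, ω₁=1.636, θ₂=-0.097, ω₂=0.489
apply F[15]=-1.203 → step 16: x=-0.146, v=-2.271, θ₁=-0.119, ω₁=1.592, θ₂=-0.087, ω₂=0.500
apply F[16]=+2.753 → step 17: x=-0.191, v=-2.189, θ₁=-0.089, ω₁=1.468, θ₂=-0.077, ω₂=0.506
apply F[17]=+4.454 → step 18: x=-0.233, v=-2.077, θ₁=-0.061, ω₁=1.317, θ₂=-0.066, ω₂=0.507
apply F[18]=+4.926 → step 19: x=-0.274, v=-1.961, θ₁=-0.036, ω₁=1.170, θ₂=-0.056, ω₂=0.503
apply F[19]=+4.928 → step 20: x=-0.312, v=-1.850, θ₁=-0.014, ω₁=1.036, θ₂=-0.046, ω₂=0.495
apply F[20]=+4.842 → step 21: x=-0.348, v=-1.747, θ₁=0.006, ω₁=0.918, θ₂=-0.037, ω₂=0.483
apply F[21]=+4.800 → step 22: x=-0.382, v=-1.650, θ₁=0.023, ω₁=0.814, θ₂=-0.027, ω₂=0.468
apply F[22]=+4.819 → step 23: x=-0.414, v=-1.558, θ₁=0.038, ω₁=0.720, θ₂=-0.018, ω₂=0.450
apply F[23]=+4.879 → step 24: x=-0.444, v=-1.469, θ₁=0.052, ω₁=0.634, θ₂=-0.009, ω₂=0.431
apply F[24]=+4.955 → step 25: x=-0.472, v=-1.383, θ₁=0.064, ω₁=0.555, θ₂=-0.001, ω₂=0.409
apply F[25]=+5.028 → step 26: x=-0.499, v=-1.298, θ₁=0.074, ω₁=0.482, θ₂=0.007, ω₂=0.386
apply F[26]=+5.080 → step 27: x=-0.524, v=-1.216, θ₁=0.083, ω₁=0.414, θ₂=0.015, ω₂=0.363
apply F[27]=+5.105 → step 28: x=-0.548, v=-1.136, θ₁=0.091, ω₁=0.351, θ₂=0.022, ω₂=0.339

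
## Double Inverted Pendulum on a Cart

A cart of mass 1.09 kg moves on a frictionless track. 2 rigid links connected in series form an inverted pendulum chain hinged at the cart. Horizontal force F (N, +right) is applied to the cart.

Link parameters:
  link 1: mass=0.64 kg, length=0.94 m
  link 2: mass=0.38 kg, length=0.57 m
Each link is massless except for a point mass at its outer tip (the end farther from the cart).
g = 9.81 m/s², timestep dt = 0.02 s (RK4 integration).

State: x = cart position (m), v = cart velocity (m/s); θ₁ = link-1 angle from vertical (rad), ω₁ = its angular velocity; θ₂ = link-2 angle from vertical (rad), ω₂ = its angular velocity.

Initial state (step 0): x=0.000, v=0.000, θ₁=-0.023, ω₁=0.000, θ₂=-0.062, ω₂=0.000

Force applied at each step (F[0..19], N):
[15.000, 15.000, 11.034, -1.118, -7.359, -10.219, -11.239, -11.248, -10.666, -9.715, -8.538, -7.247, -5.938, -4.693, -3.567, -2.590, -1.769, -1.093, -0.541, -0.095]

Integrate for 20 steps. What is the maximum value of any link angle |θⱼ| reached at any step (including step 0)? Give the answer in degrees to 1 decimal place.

apply F[0]=+15.000 → step 1: x=0.003, v=0.279, θ₁=-0.026, ω₁=-0.298, θ₂=-0.062, ω₂=-0.020
apply F[1]=+15.000 → step 2: x=0.011, v=0.560, θ₁=-0.035, ω₁=-0.598, θ₂=-0.063, ω₂=-0.037
apply F[2]=+11.034 → step 3: x=0.024, v=0.769, θ₁=-0.049, ω₁=-0.827, θ₂=-0.064, ω₂=-0.048
apply F[3]=-1.118 → step 4: x=0.040, v=0.759, θ₁=-0.066, ω₁=-0.827, θ₂=-0.065, ω₂=-0.051
apply F[4]=-7.359 → step 5: x=0.054, v=0.637, θ₁=-0.081, ω₁=-0.714, θ₂=-0.066, ω₂=-0.046
apply F[5]=-10.219 → step 6: x=0.065, v=0.466, θ₁=-0.094, ω₁=-0.554, θ₂=-0.066, ω₂=-0.034
apply F[6]=-11.239 → step 7: x=0.072, v=0.279, θ₁=-0.103, ω₁=-0.381, θ₂=-0.067, ω₂=-0.015
apply F[7]=-11.248 → step 8: x=0.076, v=0.094, θ₁=-0.109, ω₁=-0.213, θ₂=-0.067, ω₂=0.008
apply F[8]=-10.666 → step 9: x=0.076, v=-0.080, θ₁=-0.112, ω₁=-0.058, θ₂=-0.067, ω₂=0.034
apply F[9]=-9.715 → step 10: x=0.073, v=-0.236, θ₁=-0.112, ω₁=0.078, θ₂=-0.066, ω₂=0.061
apply F[10]=-8.538 → step 11: x=0.067, v=-0.371, θ₁=-0.109, ω₁=0.191, θ₂=-0.064, ω₂=0.088
apply F[11]=-7.247 → step 12: x=0.058, v=-0.483, θ₁=-0.104, ω₁=0.283, θ₂=-0.062, ω₂=0.113
apply F[12]=-5.938 → step 13: x=0.048, v=-0.573, θ₁=-0.098, ω₁=0.351, θ₂=-0.060, ω₂=0.136
apply F[13]=-4.693 → step 14: x=0.036, v=-0.642, θ₁=-0.090, ω₁=0.400, θ₂=-0.057, ω₂=0.156
apply F[14]=-3.567 → step 15: x=0.022, v=-0.692, θ₁=-0.082, ω₁=0.431, θ₂=-0.053, ω₂=0.173
apply F[15]=-2.590 → step 16: x=0.008, v=-0.725, θ₁=-0.073, ω₁=0.447, θ₂=-0.050, ω₂=0.187
apply F[16]=-1.769 → step 17: x=-0.007, v=-0.745, θ₁=-0.064, ω₁=0.451, θ₂=-0.046, ω₂=0.198
apply F[17]=-1.093 → step 18: x=-0.022, v=-0.754, θ₁=-0.055, ω₁=0.447, θ₂=-0.042, ω₂=0.206
apply F[18]=-0.541 → step 19: x=-0.037, v=-0.755, θ₁=-0.046, ω₁=0.436, θ₂=-0.038, ω₂=0.212
apply F[19]=-0.095 → step 20: x=-0.052, v=-0.749, θ₁=-0.038, ω₁=0.420, θ₂=-0.033, ω₂=0.216
Max |angle| over trajectory = 0.112 rad = 6.4°.

Answer: 6.4°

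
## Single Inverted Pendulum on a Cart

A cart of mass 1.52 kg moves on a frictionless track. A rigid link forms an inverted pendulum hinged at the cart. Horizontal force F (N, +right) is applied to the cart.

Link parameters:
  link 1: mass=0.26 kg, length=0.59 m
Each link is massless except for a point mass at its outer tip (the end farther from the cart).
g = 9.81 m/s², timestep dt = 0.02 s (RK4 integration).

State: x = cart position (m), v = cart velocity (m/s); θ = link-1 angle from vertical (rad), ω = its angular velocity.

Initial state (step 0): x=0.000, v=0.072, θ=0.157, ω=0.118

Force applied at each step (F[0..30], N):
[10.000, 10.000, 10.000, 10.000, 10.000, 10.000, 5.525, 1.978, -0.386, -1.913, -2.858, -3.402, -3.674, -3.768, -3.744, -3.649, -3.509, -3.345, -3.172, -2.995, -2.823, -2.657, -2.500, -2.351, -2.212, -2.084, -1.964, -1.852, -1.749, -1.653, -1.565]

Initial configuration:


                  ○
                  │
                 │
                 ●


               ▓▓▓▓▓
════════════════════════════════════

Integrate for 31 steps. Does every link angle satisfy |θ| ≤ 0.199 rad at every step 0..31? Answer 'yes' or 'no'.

apply F[0]=+10.000 → step 1: x=0.003, v=0.198, θ=0.158, ω=-0.040
apply F[1]=+10.000 → step 2: x=0.008, v=0.324, θ=0.155, ω=-0.199
apply F[2]=+10.000 → step 3: x=0.016, v=0.450, θ=0.150, ω=-0.360
apply F[3]=+10.000 → step 4: x=0.026, v=0.576, θ=0.141, ω=-0.523
apply F[4]=+10.000 → step 5: x=0.039, v=0.703, θ=0.129, ω=-0.692
apply F[5]=+10.000 → step 6: x=0.054, v=0.830, θ=0.113, ω=-0.866
apply F[6]=+5.525 → step 7: x=0.071, v=0.900, θ=0.095, ω=-0.948
apply F[7]=+1.978 → step 8: x=0.090, v=0.923, θ=0.076, ω=-0.959
apply F[8]=-0.386 → step 9: x=0.108, v=0.916, θ=0.057, ω=-0.924
apply F[9]=-1.913 → step 10: x=0.126, v=0.889, θ=0.039, ω=-0.863
apply F[10]=-2.858 → step 11: x=0.143, v=0.850, θ=0.023, ω=-0.787
apply F[11]=-3.402 → step 12: x=0.160, v=0.805, θ=0.008, ω=-0.706
apply F[12]=-3.674 → step 13: x=0.176, v=0.757, θ=-0.005, ω=-0.623
apply F[13]=-3.768 → step 14: x=0.190, v=0.708, θ=-0.017, ω=-0.544
apply F[14]=-3.744 → step 15: x=0.204, v=0.659, θ=-0.027, ω=-0.469
apply F[15]=-3.649 → step 16: x=0.217, v=0.612, θ=-0.036, ω=-0.400
apply F[16]=-3.509 → step 17: x=0.228, v=0.567, θ=-0.043, ω=-0.337
apply F[17]=-3.345 → step 18: x=0.239, v=0.525, θ=-0.049, ω=-0.280
apply F[18]=-3.172 → step 19: x=0.249, v=0.485, θ=-0.054, ω=-0.230
apply F[19]=-2.995 → step 20: x=0.259, v=0.447, θ=-0.058, ω=-0.185
apply F[20]=-2.823 → step 21: x=0.267, v=0.412, θ=-0.062, ω=-0.146
apply F[21]=-2.657 → step 22: x=0.275, v=0.379, θ=-0.064, ω=-0.111
apply F[22]=-2.500 → step 23: x=0.282, v=0.349, θ=-0.066, ω=-0.081
apply F[23]=-2.351 → step 24: x=0.289, v=0.320, θ=-0.068, ω=-0.055
apply F[24]=-2.212 → step 25: x=0.295, v=0.293, θ=-0.069, ω=-0.032
apply F[25]=-2.084 → step 26: x=0.301, v=0.268, θ=-0.069, ω=-0.013
apply F[26]=-1.964 → step 27: x=0.306, v=0.245, θ=-0.069, ω=0.004
apply F[27]=-1.852 → step 28: x=0.311, v=0.223, θ=-0.069, ω=0.019
apply F[28]=-1.749 → step 29: x=0.315, v=0.202, θ=-0.068, ω=0.031
apply F[29]=-1.653 → step 30: x=0.319, v=0.182, θ=-0.068, ω=0.041
apply F[30]=-1.565 → step 31: x=0.322, v=0.164, θ=-0.067, ω=0.050
Max |angle| over trajectory = 0.158 rad; bound = 0.199 → within bound.

Answer: yes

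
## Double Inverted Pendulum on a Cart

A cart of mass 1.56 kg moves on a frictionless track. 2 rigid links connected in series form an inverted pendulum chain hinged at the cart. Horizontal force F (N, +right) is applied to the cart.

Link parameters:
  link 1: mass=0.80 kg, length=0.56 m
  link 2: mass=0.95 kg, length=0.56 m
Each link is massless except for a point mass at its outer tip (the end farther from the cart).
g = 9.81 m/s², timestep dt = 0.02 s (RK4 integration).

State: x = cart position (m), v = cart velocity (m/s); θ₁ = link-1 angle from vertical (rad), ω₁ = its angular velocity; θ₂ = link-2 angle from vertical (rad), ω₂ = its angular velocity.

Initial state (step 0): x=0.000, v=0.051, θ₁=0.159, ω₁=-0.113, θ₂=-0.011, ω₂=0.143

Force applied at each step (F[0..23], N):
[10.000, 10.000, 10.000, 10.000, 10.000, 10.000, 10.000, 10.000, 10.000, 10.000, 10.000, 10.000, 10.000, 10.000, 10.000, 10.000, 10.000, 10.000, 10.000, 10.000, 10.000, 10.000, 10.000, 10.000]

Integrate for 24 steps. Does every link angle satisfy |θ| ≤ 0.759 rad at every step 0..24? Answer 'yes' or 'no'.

Answer: yes

Derivation:
apply F[0]=+10.000 → step 1: x=0.002, v=0.144, θ₁=0.156, ω₁=-0.151, θ₂=-0.009, ω₂=0.012
apply F[1]=+10.000 → step 2: x=0.006, v=0.237, θ₁=0.153, ω₁=-0.193, θ₂=-0.011, ω₂=-0.117
apply F[2]=+10.000 → step 3: x=0.011, v=0.331, θ₁=0.149, ω₁=-0.239, θ₂=-0.014, ω₂=-0.245
apply F[3]=+10.000 → step 4: x=0.019, v=0.427, θ₁=0.143, ω₁=-0.288, θ₂=-0.020, ω₂=-0.372
apply F[4]=+10.000 → step 5: x=0.029, v=0.524, θ₁=0.137, ω₁=-0.343, θ₂=-0.029, ω₂=-0.499
apply F[5]=+10.000 → step 6: x=0.040, v=0.623, θ₁=0.130, ω₁=-0.402, θ₂=-0.040, ω₂=-0.628
apply F[6]=+10.000 → step 7: x=0.053, v=0.723, θ₁=0.121, ω₁=-0.468, θ₂=-0.054, ω₂=-0.759
apply F[7]=+10.000 → step 8: x=0.069, v=0.827, θ₁=0.111, ω₁=-0.541, θ₂=-0.071, ω₂=-0.893
apply F[8]=+10.000 → step 9: x=0.087, v=0.932, θ₁=0.099, ω₁=-0.621, θ₂=-0.090, ω₂=-1.029
apply F[9]=+10.000 → step 10: x=0.106, v=1.041, θ₁=0.086, ω₁=-0.711, θ₂=-0.112, ω₂=-1.168
apply F[10]=+10.000 → step 11: x=0.128, v=1.154, θ₁=0.071, ω₁=-0.811, θ₂=-0.137, ω₂=-1.309
apply F[11]=+10.000 → step 12: x=0.152, v=1.270, θ₁=0.053, ω₁=-0.925, θ₂=-0.164, ω₂=-1.453
apply F[12]=+10.000 → step 13: x=0.179, v=1.390, θ₁=0.034, ω₁=-1.053, θ₂=-0.195, ω₂=-1.597
apply F[13]=+10.000 → step 14: x=0.208, v=1.514, θ₁=0.011, ω₁=-1.198, θ₂=-0.228, ω₂=-1.740
apply F[14]=+10.000 → step 15: x=0.240, v=1.642, θ₁=-0.014, ω₁=-1.363, θ₂=-0.264, ω₂=-1.880
apply F[15]=+10.000 → step 16: x=0.274, v=1.775, θ₁=-0.043, ω₁=-1.549, θ₂=-0.303, ω₂=-2.014
apply F[16]=+10.000 → step 17: x=0.311, v=1.911, θ₁=-0.077, ω₁=-1.760, θ₂=-0.345, ω₂=-2.138
apply F[17]=+10.000 → step 18: x=0.350, v=2.051, θ₁=-0.114, ω₁=-1.997, θ₂=-0.389, ω₂=-2.249
apply F[18]=+10.000 → step 19: x=0.393, v=2.192, θ₁=-0.157, ω₁=-2.262, θ₂=-0.435, ω₂=-2.341
apply F[19]=+10.000 → step 20: x=0.438, v=2.333, θ₁=-0.205, ω₁=-2.553, θ₂=-0.482, ω₂=-2.409
apply F[20]=+10.000 → step 21: x=0.486, v=2.471, θ₁=-0.259, ω₁=-2.869, θ₂=-0.531, ω₂=-2.451
apply F[21]=+10.000 → step 22: x=0.537, v=2.602, θ₁=-0.320, ω₁=-3.205, θ₂=-0.580, ω₂=-2.462
apply F[22]=+10.000 → step 23: x=0.590, v=2.723, θ₁=-0.387, ω₁=-3.555, θ₂=-0.629, ω₂=-2.443
apply F[23]=+10.000 → step 24: x=0.645, v=2.827, θ₁=-0.462, ω₁=-3.907, θ₂=-0.678, ω₂=-2.398
Max |angle| over trajectory = 0.678 rad; bound = 0.759 → within bound.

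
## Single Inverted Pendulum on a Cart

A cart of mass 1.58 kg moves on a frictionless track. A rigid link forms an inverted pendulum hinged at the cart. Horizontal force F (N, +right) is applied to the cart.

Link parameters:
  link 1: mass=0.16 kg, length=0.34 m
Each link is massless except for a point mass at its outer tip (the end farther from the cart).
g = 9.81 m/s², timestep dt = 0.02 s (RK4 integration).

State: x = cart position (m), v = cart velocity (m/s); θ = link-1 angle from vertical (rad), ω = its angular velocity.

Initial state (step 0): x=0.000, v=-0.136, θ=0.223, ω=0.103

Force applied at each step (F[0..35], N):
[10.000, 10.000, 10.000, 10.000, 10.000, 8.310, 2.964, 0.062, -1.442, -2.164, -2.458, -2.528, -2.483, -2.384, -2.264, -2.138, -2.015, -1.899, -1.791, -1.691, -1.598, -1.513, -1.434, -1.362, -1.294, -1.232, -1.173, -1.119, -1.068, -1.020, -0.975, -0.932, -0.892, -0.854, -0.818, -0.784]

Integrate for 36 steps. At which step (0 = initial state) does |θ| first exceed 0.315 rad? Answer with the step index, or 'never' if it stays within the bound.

apply F[0]=+10.000 → step 1: x=-0.002, v=-0.014, θ=0.223, ω=-0.118
apply F[1]=+10.000 → step 2: x=-0.001, v=0.107, θ=0.218, ω=-0.341
apply F[2]=+10.000 → step 3: x=0.003, v=0.229, θ=0.209, ω=-0.569
apply F[3]=+10.000 → step 4: x=0.009, v=0.352, θ=0.195, ω=-0.805
apply F[4]=+10.000 → step 5: x=0.017, v=0.474, θ=0.177, ω=-1.052
apply F[5]=+8.310 → step 6: x=0.027, v=0.576, θ=0.154, ω=-1.253
apply F[6]=+2.964 → step 7: x=0.039, v=0.611, θ=0.129, ω=-1.273
apply F[7]=+0.062 → step 8: x=0.051, v=0.610, θ=0.104, ω=-1.202
apply F[8]=-1.442 → step 9: x=0.063, v=0.590, θ=0.081, ω=-1.090
apply F[9]=-2.164 → step 10: x=0.075, v=0.561, θ=0.060, ω=-0.965
apply F[10]=-2.458 → step 11: x=0.086, v=0.529, θ=0.042, ω=-0.841
apply F[11]=-2.528 → step 12: x=0.096, v=0.496, θ=0.027, ω=-0.725
apply F[12]=-2.483 → step 13: x=0.106, v=0.464, θ=0.013, ω=-0.620
apply F[13]=-2.384 → step 14: x=0.115, v=0.434, θ=0.002, ω=-0.527
apply F[14]=-2.264 → step 15: x=0.123, v=0.405, θ=-0.008, ω=-0.445
apply F[15]=-2.138 → step 16: x=0.131, v=0.379, θ=-0.016, ω=-0.373
apply F[16]=-2.015 → step 17: x=0.138, v=0.353, θ=-0.023, ω=-0.310
apply F[17]=-1.899 → step 18: x=0.145, v=0.330, θ=-0.028, ω=-0.256
apply F[18]=-1.791 → step 19: x=0.151, v=0.308, θ=-0.033, ω=-0.209
apply F[19]=-1.691 → step 20: x=0.157, v=0.287, θ=-0.037, ω=-0.168
apply F[20]=-1.598 → step 21: x=0.163, v=0.268, θ=-0.040, ω=-0.133
apply F[21]=-1.513 → step 22: x=0.168, v=0.249, θ=-0.042, ω=-0.103
apply F[22]=-1.434 → step 23: x=0.173, v=0.232, θ=-0.044, ω=-0.077
apply F[23]=-1.362 → step 24: x=0.177, v=0.216, θ=-0.045, ω=-0.055
apply F[24]=-1.294 → step 25: x=0.182, v=0.200, θ=-0.046, ω=-0.036
apply F[25]=-1.232 → step 26: x=0.185, v=0.186, θ=-0.047, ω=-0.019
apply F[26]=-1.173 → step 27: x=0.189, v=0.172, θ=-0.047, ω=-0.005
apply F[27]=-1.119 → step 28: x=0.192, v=0.158, θ=-0.047, ω=0.006
apply F[28]=-1.068 → step 29: x=0.195, v=0.146, θ=-0.047, ω=0.016
apply F[29]=-1.020 → step 30: x=0.198, v=0.134, θ=-0.046, ω=0.024
apply F[30]=-0.975 → step 31: x=0.201, v=0.122, θ=-0.046, ω=0.031
apply F[31]=-0.932 → step 32: x=0.203, v=0.111, θ=-0.045, ω=0.037
apply F[32]=-0.892 → step 33: x=0.205, v=0.101, θ=-0.044, ω=0.042
apply F[33]=-0.854 → step 34: x=0.207, v=0.091, θ=-0.043, ω=0.046
apply F[34]=-0.818 → step 35: x=0.209, v=0.082, θ=-0.043, ω=0.049
apply F[35]=-0.784 → step 36: x=0.210, v=0.073, θ=-0.042, ω=0.051
max |θ| = 0.223 ≤ 0.315 over all 37 states.

Answer: never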